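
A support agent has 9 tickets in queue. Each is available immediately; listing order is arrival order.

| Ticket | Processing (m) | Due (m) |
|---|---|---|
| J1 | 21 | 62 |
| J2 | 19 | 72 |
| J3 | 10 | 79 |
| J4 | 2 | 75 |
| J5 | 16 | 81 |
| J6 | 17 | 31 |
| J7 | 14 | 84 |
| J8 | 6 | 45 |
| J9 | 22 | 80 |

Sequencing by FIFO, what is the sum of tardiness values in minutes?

176

FIFO (arrival order): J1 J2 J3 J4 J5 J6 J7 J8 J9.
J1: 0→21, due 62, tardiness 0
J2: 21→40, due 72, tardiness 0
J3: 40→50, due 79, tardiness 0
J4: 50→52, due 75, tardiness 0
J5: 52→68, due 81, tardiness 0
J6: 68→85, due 31, tardiness 54
J7: 85→99, due 84, tardiness 15
J8: 99→105, due 45, tardiness 60
J9: 105→127, due 80, tardiness 47
Sum = 0+0+0+0+0+54+15+60+47 = 176.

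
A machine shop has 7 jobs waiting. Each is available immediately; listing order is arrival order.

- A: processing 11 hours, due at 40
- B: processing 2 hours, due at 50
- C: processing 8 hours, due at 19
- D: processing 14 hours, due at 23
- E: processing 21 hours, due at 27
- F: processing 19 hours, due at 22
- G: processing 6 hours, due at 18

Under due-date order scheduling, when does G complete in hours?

EDD (increasing due date): G C F D E A B.
G: 0→6

6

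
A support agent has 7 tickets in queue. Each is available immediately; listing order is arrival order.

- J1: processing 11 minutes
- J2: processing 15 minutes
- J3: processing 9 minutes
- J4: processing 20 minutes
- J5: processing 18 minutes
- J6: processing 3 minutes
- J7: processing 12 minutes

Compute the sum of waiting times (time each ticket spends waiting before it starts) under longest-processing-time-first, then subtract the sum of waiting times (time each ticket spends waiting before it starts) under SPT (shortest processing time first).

146

LPT (decreasing processing time): J4 J5 J2 J7 J1 J3 J6.
J4: waits 0, runs 0→20
J5: waits 20, runs 20→38
J2: waits 38, runs 38→53
J7: waits 53, runs 53→65
J1: waits 65, runs 65→76
J3: waits 76, runs 76→85
J6: waits 85, runs 85→88
Sum = 0+20+38+53+65+76+85 = 337.
SPT (increasing processing time): J6 J3 J1 J7 J2 J5 J4.
J6: waits 0, runs 0→3
J3: waits 3, runs 3→12
J1: waits 12, runs 12→23
J7: waits 23, runs 23→35
J2: waits 35, runs 35→50
J5: waits 50, runs 50→68
J4: waits 68, runs 68→88
Sum = 0+3+12+23+35+50+68 = 191.
Difference = 337 − 191 = 146.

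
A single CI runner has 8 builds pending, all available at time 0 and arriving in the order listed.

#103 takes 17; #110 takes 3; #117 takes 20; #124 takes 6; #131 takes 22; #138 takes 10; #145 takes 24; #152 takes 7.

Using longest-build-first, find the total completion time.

627

LPT (decreasing processing time): #145 #131 #117 #103 #138 #152 #124 #110.
#145: 0→24
#131: 24→46
#117: 46→66
#103: 66→83
#138: 83→93
#152: 93→100
#124: 100→106
#110: 106→109
Sum = 24+46+66+83+93+100+106+109 = 627.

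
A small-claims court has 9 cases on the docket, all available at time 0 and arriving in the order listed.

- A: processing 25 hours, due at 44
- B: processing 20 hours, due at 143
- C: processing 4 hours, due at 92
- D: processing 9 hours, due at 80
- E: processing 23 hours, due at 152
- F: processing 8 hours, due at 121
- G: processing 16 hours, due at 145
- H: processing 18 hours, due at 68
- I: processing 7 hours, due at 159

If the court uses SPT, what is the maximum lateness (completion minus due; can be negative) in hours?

86

SPT (increasing processing time): C I F D G H B E A.
C: 0→4, due 92, lateness -88
I: 4→11, due 159, lateness -148
F: 11→19, due 121, lateness -102
D: 19→28, due 80, lateness -52
G: 28→44, due 145, lateness -101
H: 44→62, due 68, lateness -6
B: 62→82, due 143, lateness -61
E: 82→105, due 152, lateness -47
A: 105→130, due 44, lateness 86
Maximum = 86.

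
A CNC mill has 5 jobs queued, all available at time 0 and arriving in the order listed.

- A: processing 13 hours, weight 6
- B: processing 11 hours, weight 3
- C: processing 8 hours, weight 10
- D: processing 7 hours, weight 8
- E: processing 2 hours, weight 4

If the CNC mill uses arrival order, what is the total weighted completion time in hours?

FIFO (arrival order): A B C D E.
A: finishes 13, weight 6, w·C = 78
B: finishes 24, weight 3, w·C = 72
C: finishes 32, weight 10, w·C = 320
D: finishes 39, weight 8, w·C = 312
E: finishes 41, weight 4, w·C = 164
Sum = 78+72+320+312+164 = 946.

946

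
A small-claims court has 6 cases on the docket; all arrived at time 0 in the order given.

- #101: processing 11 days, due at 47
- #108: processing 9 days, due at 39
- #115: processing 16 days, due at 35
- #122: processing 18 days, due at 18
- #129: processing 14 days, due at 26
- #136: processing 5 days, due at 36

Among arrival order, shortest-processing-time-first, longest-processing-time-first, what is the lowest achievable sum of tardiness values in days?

88

FIFO (arrival order): #101 #108 #115 #122 #129 #136.
#101: 0→11, due 47, tardiness 0
#108: 11→20, due 39, tardiness 0
#115: 20→36, due 35, tardiness 1
#122: 36→54, due 18, tardiness 36
#129: 54→68, due 26, tardiness 42
#136: 68→73, due 36, tardiness 37
Sum = 0+0+1+36+42+37 = 116.
SPT (increasing processing time): #136 #108 #101 #129 #115 #122.
#136: 0→5, due 36, tardiness 0
#108: 5→14, due 39, tardiness 0
#101: 14→25, due 47, tardiness 0
#129: 25→39, due 26, tardiness 13
#115: 39→55, due 35, tardiness 20
#122: 55→73, due 18, tardiness 55
Sum = 0+0+0+13+20+55 = 88.
LPT (decreasing processing time): #122 #115 #129 #101 #108 #136.
#122: 0→18, due 18, tardiness 0
#115: 18→34, due 35, tardiness 0
#129: 34→48, due 26, tardiness 22
#101: 48→59, due 47, tardiness 12
#108: 59→68, due 39, tardiness 29
#136: 68→73, due 36, tardiness 37
Sum = 0+0+22+12+29+37 = 100.
FIFO 116, SPT 88, LPT 100 → minimum 88.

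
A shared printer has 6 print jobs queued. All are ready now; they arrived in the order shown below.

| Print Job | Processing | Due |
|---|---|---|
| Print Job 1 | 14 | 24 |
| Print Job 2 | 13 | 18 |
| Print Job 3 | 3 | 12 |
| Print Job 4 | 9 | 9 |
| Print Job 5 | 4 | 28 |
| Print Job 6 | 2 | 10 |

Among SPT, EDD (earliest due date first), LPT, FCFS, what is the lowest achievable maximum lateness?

17

SPT (increasing processing time): Print Job 6 Print Job 3 Print Job 5 Print Job 4 Print Job 2 Print Job 1.
Print Job 6: 0→2, due 10, lateness -8
Print Job 3: 2→5, due 12, lateness -7
Print Job 5: 5→9, due 28, lateness -19
Print Job 4: 9→18, due 9, lateness 9
Print Job 2: 18→31, due 18, lateness 13
Print Job 1: 31→45, due 24, lateness 21
Maximum = 21.
EDD (increasing due date): Print Job 4 Print Job 6 Print Job 3 Print Job 2 Print Job 1 Print Job 5.
Print Job 4: 0→9, due 9, lateness 0
Print Job 6: 9→11, due 10, lateness 1
Print Job 3: 11→14, due 12, lateness 2
Print Job 2: 14→27, due 18, lateness 9
Print Job 1: 27→41, due 24, lateness 17
Print Job 5: 41→45, due 28, lateness 17
Maximum = 17.
LPT (decreasing processing time): Print Job 1 Print Job 2 Print Job 4 Print Job 5 Print Job 3 Print Job 6.
Print Job 1: 0→14, due 24, lateness -10
Print Job 2: 14→27, due 18, lateness 9
Print Job 4: 27→36, due 9, lateness 27
Print Job 5: 36→40, due 28, lateness 12
Print Job 3: 40→43, due 12, lateness 31
Print Job 6: 43→45, due 10, lateness 35
Maximum = 35.
FIFO (arrival order): Print Job 1 Print Job 2 Print Job 3 Print Job 4 Print Job 5 Print Job 6.
Print Job 1: 0→14, due 24, lateness -10
Print Job 2: 14→27, due 18, lateness 9
Print Job 3: 27→30, due 12, lateness 18
Print Job 4: 30→39, due 9, lateness 30
Print Job 5: 39→43, due 28, lateness 15
Print Job 6: 43→45, due 10, lateness 35
Maximum = 35.
SPT 21, EDD 17, LPT 35, FIFO 35 → minimum 17.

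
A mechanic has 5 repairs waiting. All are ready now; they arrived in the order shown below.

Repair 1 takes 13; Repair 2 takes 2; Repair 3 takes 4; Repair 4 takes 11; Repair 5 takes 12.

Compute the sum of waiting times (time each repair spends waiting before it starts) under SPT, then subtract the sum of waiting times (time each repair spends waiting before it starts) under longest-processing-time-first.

-60

SPT (increasing processing time): Repair 2 Repair 3 Repair 4 Repair 5 Repair 1.
Repair 2: waits 0, runs 0→2
Repair 3: waits 2, runs 2→6
Repair 4: waits 6, runs 6→17
Repair 5: waits 17, runs 17→29
Repair 1: waits 29, runs 29→42
Sum = 0+2+6+17+29 = 54.
LPT (decreasing processing time): Repair 1 Repair 5 Repair 4 Repair 3 Repair 2.
Repair 1: waits 0, runs 0→13
Repair 5: waits 13, runs 13→25
Repair 4: waits 25, runs 25→36
Repair 3: waits 36, runs 36→40
Repair 2: waits 40, runs 40→42
Sum = 0+13+25+36+40 = 114.
Difference = 54 − 114 = -60.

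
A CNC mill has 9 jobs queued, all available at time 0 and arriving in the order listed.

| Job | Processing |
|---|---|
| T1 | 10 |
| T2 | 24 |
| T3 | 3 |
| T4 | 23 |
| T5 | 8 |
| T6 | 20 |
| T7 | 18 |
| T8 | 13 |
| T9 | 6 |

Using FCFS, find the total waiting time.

FIFO (arrival order): T1 T2 T3 T4 T5 T6 T7 T8 T9.
T1: waits 0, runs 0→10
T2: waits 10, runs 10→34
T3: waits 34, runs 34→37
T4: waits 37, runs 37→60
T5: waits 60, runs 60→68
T6: waits 68, runs 68→88
T7: waits 88, runs 88→106
T8: waits 106, runs 106→119
T9: waits 119, runs 119→125
Sum = 0+10+34+37+60+68+88+106+119 = 522.

522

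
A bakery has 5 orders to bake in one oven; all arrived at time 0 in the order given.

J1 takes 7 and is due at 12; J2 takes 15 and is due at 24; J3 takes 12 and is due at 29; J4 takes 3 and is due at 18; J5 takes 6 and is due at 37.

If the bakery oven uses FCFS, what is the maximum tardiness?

FIFO (arrival order): J1 J2 J3 J4 J5.
J1: 0→7, due 12, tardiness 0
J2: 7→22, due 24, tardiness 0
J3: 22→34, due 29, tardiness 5
J4: 34→37, due 18, tardiness 19
J5: 37→43, due 37, tardiness 6
Maximum = 19.

19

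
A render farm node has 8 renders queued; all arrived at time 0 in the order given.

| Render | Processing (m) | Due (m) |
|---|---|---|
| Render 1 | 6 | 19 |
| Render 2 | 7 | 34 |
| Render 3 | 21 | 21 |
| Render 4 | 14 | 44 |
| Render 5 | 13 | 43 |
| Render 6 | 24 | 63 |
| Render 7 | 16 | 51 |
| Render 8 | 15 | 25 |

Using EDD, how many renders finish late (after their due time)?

7

EDD (increasing due date): Render 1 Render 3 Render 8 Render 2 Render 5 Render 4 Render 7 Render 6.
Render 1: 0→6, due 19, tardiness 0
Render 3: 6→27, due 21, tardiness 6
Render 8: 27→42, due 25, tardiness 17
Render 2: 42→49, due 34, tardiness 15
Render 5: 49→62, due 43, tardiness 19
Render 4: 62→76, due 44, tardiness 32
Render 7: 76→92, due 51, tardiness 41
Render 6: 92→116, due 63, tardiness 53
Late renders: 7.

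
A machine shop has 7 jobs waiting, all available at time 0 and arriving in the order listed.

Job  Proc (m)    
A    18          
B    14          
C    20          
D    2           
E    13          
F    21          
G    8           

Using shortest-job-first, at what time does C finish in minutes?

75

SPT (increasing processing time): D G E B A C F.
D: 0→2
G: 2→10
E: 10→23
B: 23→37
A: 37→55
C: 55→75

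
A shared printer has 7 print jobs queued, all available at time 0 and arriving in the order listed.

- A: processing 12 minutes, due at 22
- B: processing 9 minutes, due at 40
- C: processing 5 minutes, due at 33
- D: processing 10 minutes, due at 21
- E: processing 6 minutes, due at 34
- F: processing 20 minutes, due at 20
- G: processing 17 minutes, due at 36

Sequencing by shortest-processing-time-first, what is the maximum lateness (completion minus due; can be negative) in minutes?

59

SPT (increasing processing time): C E B D A G F.
C: 0→5, due 33, lateness -28
E: 5→11, due 34, lateness -23
B: 11→20, due 40, lateness -20
D: 20→30, due 21, lateness 9
A: 30→42, due 22, lateness 20
G: 42→59, due 36, lateness 23
F: 59→79, due 20, lateness 59
Maximum = 59.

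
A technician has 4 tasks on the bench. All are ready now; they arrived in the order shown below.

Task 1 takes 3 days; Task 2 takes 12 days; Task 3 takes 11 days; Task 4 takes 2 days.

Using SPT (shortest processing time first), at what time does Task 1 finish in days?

SPT (increasing processing time): Task 4 Task 1 Task 3 Task 2.
Task 4: 0→2
Task 1: 2→5

5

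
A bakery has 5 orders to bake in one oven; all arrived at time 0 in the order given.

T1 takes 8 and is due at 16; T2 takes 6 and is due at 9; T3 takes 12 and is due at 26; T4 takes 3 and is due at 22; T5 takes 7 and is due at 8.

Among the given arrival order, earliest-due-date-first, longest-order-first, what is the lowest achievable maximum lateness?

10

FIFO (arrival order): T1 T2 T3 T4 T5.
T1: 0→8, due 16, lateness -8
T2: 8→14, due 9, lateness 5
T3: 14→26, due 26, lateness 0
T4: 26→29, due 22, lateness 7
T5: 29→36, due 8, lateness 28
Maximum = 28.
EDD (increasing due date): T5 T2 T1 T4 T3.
T5: 0→7, due 8, lateness -1
T2: 7→13, due 9, lateness 4
T1: 13→21, due 16, lateness 5
T4: 21→24, due 22, lateness 2
T3: 24→36, due 26, lateness 10
Maximum = 10.
LPT (decreasing processing time): T3 T1 T5 T2 T4.
T3: 0→12, due 26, lateness -14
T1: 12→20, due 16, lateness 4
T5: 20→27, due 8, lateness 19
T2: 27→33, due 9, lateness 24
T4: 33→36, due 22, lateness 14
Maximum = 24.
FIFO 28, EDD 10, LPT 24 → minimum 10.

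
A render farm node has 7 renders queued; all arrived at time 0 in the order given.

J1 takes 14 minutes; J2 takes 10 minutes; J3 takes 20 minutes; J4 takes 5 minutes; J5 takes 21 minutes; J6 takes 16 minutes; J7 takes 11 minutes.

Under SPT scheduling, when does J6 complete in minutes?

SPT (increasing processing time): J4 J2 J7 J1 J6 J3 J5.
J4: 0→5
J2: 5→15
J7: 15→26
J1: 26→40
J6: 40→56

56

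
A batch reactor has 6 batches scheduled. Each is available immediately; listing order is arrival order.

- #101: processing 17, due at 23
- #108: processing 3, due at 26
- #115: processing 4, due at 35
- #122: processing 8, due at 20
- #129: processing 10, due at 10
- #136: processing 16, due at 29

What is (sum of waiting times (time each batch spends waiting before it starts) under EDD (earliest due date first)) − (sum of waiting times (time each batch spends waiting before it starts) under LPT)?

EDD (increasing due date): #129 #122 #101 #108 #136 #115.
#129: waits 0, runs 0→10
#122: waits 10, runs 10→18
#101: waits 18, runs 18→35
#108: waits 35, runs 35→38
#136: waits 38, runs 38→54
#115: waits 54, runs 54→58
Sum = 0+10+18+35+38+54 = 155.
LPT (decreasing processing time): #101 #136 #129 #122 #115 #108.
#101: waits 0, runs 0→17
#136: waits 17, runs 17→33
#129: waits 33, runs 33→43
#122: waits 43, runs 43→51
#115: waits 51, runs 51→55
#108: waits 55, runs 55→58
Sum = 0+17+33+43+51+55 = 199.
Difference = 155 − 199 = -44.

-44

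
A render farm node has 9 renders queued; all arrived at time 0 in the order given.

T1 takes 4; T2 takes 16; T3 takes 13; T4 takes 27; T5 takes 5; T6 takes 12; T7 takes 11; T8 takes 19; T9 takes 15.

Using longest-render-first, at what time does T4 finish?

27

LPT (decreasing processing time): T4 T8 T2 T9 T3 T6 T7 T5 T1.
T4: 0→27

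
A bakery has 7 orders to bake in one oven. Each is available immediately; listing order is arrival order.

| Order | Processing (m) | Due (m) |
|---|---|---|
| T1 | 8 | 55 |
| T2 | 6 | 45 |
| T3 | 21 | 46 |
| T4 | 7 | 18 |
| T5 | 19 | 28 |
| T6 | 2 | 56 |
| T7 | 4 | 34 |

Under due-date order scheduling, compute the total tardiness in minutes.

EDD (increasing due date): T4 T5 T7 T2 T3 T1 T6.
T4: 0→7, due 18, tardiness 0
T5: 7→26, due 28, tardiness 0
T7: 26→30, due 34, tardiness 0
T2: 30→36, due 45, tardiness 0
T3: 36→57, due 46, tardiness 11
T1: 57→65, due 55, tardiness 10
T6: 65→67, due 56, tardiness 11
Sum = 0+0+0+0+11+10+11 = 32.

32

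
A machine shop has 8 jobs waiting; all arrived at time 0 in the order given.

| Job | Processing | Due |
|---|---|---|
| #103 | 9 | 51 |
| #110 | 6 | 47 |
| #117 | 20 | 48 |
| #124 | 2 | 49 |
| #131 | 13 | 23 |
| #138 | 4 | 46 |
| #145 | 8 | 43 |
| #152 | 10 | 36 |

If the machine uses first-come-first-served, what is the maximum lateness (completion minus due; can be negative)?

36

FIFO (arrival order): #103 #110 #117 #124 #131 #138 #145 #152.
#103: 0→9, due 51, lateness -42
#110: 9→15, due 47, lateness -32
#117: 15→35, due 48, lateness -13
#124: 35→37, due 49, lateness -12
#131: 37→50, due 23, lateness 27
#138: 50→54, due 46, lateness 8
#145: 54→62, due 43, lateness 19
#152: 62→72, due 36, lateness 36
Maximum = 36.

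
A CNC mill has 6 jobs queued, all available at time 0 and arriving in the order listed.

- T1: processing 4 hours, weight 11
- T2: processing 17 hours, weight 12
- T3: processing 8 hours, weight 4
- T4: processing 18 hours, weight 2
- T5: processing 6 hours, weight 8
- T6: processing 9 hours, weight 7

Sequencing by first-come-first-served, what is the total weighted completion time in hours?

FIFO (arrival order): T1 T2 T3 T4 T5 T6.
T1: finishes 4, weight 11, w·C = 44
T2: finishes 21, weight 12, w·C = 252
T3: finishes 29, weight 4, w·C = 116
T4: finishes 47, weight 2, w·C = 94
T5: finishes 53, weight 8, w·C = 424
T6: finishes 62, weight 7, w·C = 434
Sum = 44+252+116+94+424+434 = 1364.

1364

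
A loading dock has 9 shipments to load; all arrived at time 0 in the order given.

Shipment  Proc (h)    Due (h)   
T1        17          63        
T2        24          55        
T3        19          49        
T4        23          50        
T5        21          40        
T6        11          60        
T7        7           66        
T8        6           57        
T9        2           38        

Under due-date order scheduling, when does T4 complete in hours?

EDD (increasing due date): T9 T5 T3 T4 T2 T8 T6 T1 T7.
T9: 0→2
T5: 2→23
T3: 23→42
T4: 42→65

65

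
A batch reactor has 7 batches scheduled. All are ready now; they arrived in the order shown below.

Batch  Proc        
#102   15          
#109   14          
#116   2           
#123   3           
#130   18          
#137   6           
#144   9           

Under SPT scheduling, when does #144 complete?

20

SPT (increasing processing time): #116 #123 #137 #144 #109 #102 #130.
#116: 0→2
#123: 2→5
#137: 5→11
#144: 11→20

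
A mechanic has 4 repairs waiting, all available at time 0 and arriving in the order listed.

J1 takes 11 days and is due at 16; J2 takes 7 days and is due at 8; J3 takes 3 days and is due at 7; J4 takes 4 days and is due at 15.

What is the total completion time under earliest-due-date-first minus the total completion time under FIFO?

EDD (increasing due date): J3 J2 J4 J1.
J3: 0→3
J2: 3→10
J4: 10→14
J1: 14→25
Sum = 3+10+14+25 = 52.
FIFO (arrival order): J1 J2 J3 J4.
J1: 0→11
J2: 11→18
J3: 18→21
J4: 21→25
Sum = 11+18+21+25 = 75.
Difference = 52 − 75 = -23.

-23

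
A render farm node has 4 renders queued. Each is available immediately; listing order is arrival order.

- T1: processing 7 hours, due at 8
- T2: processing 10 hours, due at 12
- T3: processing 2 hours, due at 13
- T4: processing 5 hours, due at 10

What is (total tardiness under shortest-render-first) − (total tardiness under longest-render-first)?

SPT (increasing processing time): T3 T4 T1 T2.
T3: 0→2, due 13, tardiness 0
T4: 2→7, due 10, tardiness 0
T1: 7→14, due 8, tardiness 6
T2: 14→24, due 12, tardiness 12
Sum = 0+0+6+12 = 18.
LPT (decreasing processing time): T2 T1 T4 T3.
T2: 0→10, due 12, tardiness 0
T1: 10→17, due 8, tardiness 9
T4: 17→22, due 10, tardiness 12
T3: 22→24, due 13, tardiness 11
Sum = 0+9+12+11 = 32.
Difference = 18 − 32 = -14.

-14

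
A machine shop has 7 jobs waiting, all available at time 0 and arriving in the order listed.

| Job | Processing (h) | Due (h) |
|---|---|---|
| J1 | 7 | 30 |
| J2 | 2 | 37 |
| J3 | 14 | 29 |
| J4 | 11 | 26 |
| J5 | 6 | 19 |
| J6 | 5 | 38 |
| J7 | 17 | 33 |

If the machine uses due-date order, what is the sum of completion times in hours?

EDD (increasing due date): J5 J4 J3 J1 J7 J2 J6.
J5: 0→6
J4: 6→17
J3: 17→31
J1: 31→38
J7: 38→55
J2: 55→57
J6: 57→62
Sum = 6+17+31+38+55+57+62 = 266.

266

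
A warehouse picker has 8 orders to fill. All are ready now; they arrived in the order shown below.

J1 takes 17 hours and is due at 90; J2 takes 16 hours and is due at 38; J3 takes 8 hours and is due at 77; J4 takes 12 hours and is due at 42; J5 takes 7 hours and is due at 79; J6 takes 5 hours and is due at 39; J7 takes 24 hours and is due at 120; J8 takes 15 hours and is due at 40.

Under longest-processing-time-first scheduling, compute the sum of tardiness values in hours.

193

LPT (decreasing processing time): J7 J1 J2 J8 J4 J3 J5 J6.
J7: 0→24, due 120, tardiness 0
J1: 24→41, due 90, tardiness 0
J2: 41→57, due 38, tardiness 19
J8: 57→72, due 40, tardiness 32
J4: 72→84, due 42, tardiness 42
J3: 84→92, due 77, tardiness 15
J5: 92→99, due 79, tardiness 20
J6: 99→104, due 39, tardiness 65
Sum = 0+0+19+32+42+15+20+65 = 193.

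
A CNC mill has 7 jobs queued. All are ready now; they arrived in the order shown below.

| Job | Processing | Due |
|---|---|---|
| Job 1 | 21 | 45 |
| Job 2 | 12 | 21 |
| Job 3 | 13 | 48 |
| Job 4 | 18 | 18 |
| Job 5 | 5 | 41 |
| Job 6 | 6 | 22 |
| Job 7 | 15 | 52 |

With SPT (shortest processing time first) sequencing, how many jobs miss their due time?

SPT (increasing processing time): Job 5 Job 6 Job 2 Job 3 Job 7 Job 4 Job 1.
Job 5: 0→5, due 41, tardiness 0
Job 6: 5→11, due 22, tardiness 0
Job 2: 11→23, due 21, tardiness 2
Job 3: 23→36, due 48, tardiness 0
Job 7: 36→51, due 52, tardiness 0
Job 4: 51→69, due 18, tardiness 51
Job 1: 69→90, due 45, tardiness 45
Late jobs: 3.

3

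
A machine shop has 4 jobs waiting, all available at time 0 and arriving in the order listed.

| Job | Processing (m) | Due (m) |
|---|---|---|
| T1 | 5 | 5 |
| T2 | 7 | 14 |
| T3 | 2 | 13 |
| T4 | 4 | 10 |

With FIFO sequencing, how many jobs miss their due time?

FIFO (arrival order): T1 T2 T3 T4.
T1: 0→5, due 5, tardiness 0
T2: 5→12, due 14, tardiness 0
T3: 12→14, due 13, tardiness 1
T4: 14→18, due 10, tardiness 8
Late jobs: 2.

2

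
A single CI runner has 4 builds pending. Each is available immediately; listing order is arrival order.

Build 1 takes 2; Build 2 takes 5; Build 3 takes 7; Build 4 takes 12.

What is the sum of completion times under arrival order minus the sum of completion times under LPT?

-32

FIFO (arrival order): Build 1 Build 2 Build 3 Build 4.
Build 1: 0→2
Build 2: 2→7
Build 3: 7→14
Build 4: 14→26
Sum = 2+7+14+26 = 49.
LPT (decreasing processing time): Build 4 Build 3 Build 2 Build 1.
Build 4: 0→12
Build 3: 12→19
Build 2: 19→24
Build 1: 24→26
Sum = 12+19+24+26 = 81.
Difference = 49 − 81 = -32.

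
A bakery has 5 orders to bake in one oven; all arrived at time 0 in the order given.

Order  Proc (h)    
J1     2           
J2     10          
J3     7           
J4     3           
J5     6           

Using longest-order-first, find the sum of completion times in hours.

LPT (decreasing processing time): J2 J3 J5 J4 J1.
J2: 0→10
J3: 10→17
J5: 17→23
J4: 23→26
J1: 26→28
Sum = 10+17+23+26+28 = 104.

104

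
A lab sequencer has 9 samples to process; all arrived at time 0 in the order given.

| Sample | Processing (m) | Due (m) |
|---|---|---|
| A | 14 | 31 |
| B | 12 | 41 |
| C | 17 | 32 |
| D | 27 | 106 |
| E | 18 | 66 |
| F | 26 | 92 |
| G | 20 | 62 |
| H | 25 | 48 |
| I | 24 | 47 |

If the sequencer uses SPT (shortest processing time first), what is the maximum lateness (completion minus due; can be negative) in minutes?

SPT (increasing processing time): B A C E G I H F D.
B: 0→12, due 41, lateness -29
A: 12→26, due 31, lateness -5
C: 26→43, due 32, lateness 11
E: 43→61, due 66, lateness -5
G: 61→81, due 62, lateness 19
I: 81→105, due 47, lateness 58
H: 105→130, due 48, lateness 82
F: 130→156, due 92, lateness 64
D: 156→183, due 106, lateness 77
Maximum = 82.

82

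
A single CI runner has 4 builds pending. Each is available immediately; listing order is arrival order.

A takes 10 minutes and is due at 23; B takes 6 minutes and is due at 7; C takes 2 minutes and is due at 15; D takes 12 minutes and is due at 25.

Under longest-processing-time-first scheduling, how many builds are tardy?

2

LPT (decreasing processing time): D A B C.
D: 0→12, due 25, tardiness 0
A: 12→22, due 23, tardiness 0
B: 22→28, due 7, tardiness 21
C: 28→30, due 15, tardiness 15
Late builds: 2.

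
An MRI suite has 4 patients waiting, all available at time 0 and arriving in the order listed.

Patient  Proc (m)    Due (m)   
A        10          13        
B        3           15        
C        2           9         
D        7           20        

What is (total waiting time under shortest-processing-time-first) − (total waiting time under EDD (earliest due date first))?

-10

SPT (increasing processing time): C B D A.
C: waits 0, runs 0→2
B: waits 2, runs 2→5
D: waits 5, runs 5→12
A: waits 12, runs 12→22
Sum = 0+2+5+12 = 19.
EDD (increasing due date): C A B D.
C: waits 0, runs 0→2
A: waits 2, runs 2→12
B: waits 12, runs 12→15
D: waits 15, runs 15→22
Sum = 0+2+12+15 = 29.
Difference = 19 − 29 = -10.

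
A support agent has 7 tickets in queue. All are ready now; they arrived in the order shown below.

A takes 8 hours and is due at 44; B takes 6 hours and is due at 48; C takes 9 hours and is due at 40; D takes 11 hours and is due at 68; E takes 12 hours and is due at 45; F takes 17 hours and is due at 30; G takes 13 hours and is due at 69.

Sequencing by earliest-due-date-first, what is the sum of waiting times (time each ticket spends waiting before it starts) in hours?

EDD (increasing due date): F C A E B D G.
F: waits 0, runs 0→17
C: waits 17, runs 17→26
A: waits 26, runs 26→34
E: waits 34, runs 34→46
B: waits 46, runs 46→52
D: waits 52, runs 52→63
G: waits 63, runs 63→76
Sum = 0+17+26+34+46+52+63 = 238.

238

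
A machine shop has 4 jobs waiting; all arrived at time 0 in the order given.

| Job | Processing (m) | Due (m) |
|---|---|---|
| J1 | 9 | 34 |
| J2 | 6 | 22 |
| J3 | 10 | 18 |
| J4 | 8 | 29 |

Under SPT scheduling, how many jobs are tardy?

SPT (increasing processing time): J2 J4 J1 J3.
J2: 0→6, due 22, tardiness 0
J4: 6→14, due 29, tardiness 0
J1: 14→23, due 34, tardiness 0
J3: 23→33, due 18, tardiness 15
Late jobs: 1.

1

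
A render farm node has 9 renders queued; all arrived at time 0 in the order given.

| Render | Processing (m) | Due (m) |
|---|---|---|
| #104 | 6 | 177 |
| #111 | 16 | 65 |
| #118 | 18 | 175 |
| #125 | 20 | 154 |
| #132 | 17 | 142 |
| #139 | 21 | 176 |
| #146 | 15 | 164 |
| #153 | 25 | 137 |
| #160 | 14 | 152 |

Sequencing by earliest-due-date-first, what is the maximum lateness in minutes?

-25

EDD (increasing due date): #111 #153 #132 #160 #125 #146 #118 #139 #104.
#111: 0→16, due 65, lateness -49
#153: 16→41, due 137, lateness -96
#132: 41→58, due 142, lateness -84
#160: 58→72, due 152, lateness -80
#125: 72→92, due 154, lateness -62
#146: 92→107, due 164, lateness -57
#118: 107→125, due 175, lateness -50
#139: 125→146, due 176, lateness -30
#104: 146→152, due 177, lateness -25
Maximum = -25.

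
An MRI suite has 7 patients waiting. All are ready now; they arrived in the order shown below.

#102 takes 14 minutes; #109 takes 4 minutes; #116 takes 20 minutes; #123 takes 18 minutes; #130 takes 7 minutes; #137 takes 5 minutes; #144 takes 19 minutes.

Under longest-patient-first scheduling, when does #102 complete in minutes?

71

LPT (decreasing processing time): #116 #144 #123 #102 #130 #137 #109.
#116: 0→20
#144: 20→39
#123: 39→57
#102: 57→71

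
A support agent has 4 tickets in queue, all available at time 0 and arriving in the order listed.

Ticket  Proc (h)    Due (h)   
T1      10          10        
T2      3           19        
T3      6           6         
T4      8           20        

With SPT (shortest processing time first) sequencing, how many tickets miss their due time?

2

SPT (increasing processing time): T2 T3 T4 T1.
T2: 0→3, due 19, tardiness 0
T3: 3→9, due 6, tardiness 3
T4: 9→17, due 20, tardiness 0
T1: 17→27, due 10, tardiness 17
Late tickets: 2.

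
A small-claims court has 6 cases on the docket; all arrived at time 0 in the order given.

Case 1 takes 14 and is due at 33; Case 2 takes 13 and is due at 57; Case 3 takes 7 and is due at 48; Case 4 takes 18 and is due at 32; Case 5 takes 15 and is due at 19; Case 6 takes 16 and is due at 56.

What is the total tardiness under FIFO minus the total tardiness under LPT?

FIFO (arrival order): Case 1 Case 2 Case 3 Case 4 Case 5 Case 6.
Case 1: 0→14, due 33, tardiness 0
Case 2: 14→27, due 57, tardiness 0
Case 3: 27→34, due 48, tardiness 0
Case 4: 34→52, due 32, tardiness 20
Case 5: 52→67, due 19, tardiness 48
Case 6: 67→83, due 56, tardiness 27
Sum = 0+0+0+20+48+27 = 95.
LPT (decreasing processing time): Case 4 Case 6 Case 5 Case 1 Case 2 Case 3.
Case 4: 0→18, due 32, tardiness 0
Case 6: 18→34, due 56, tardiness 0
Case 5: 34→49, due 19, tardiness 30
Case 1: 49→63, due 33, tardiness 30
Case 2: 63→76, due 57, tardiness 19
Case 3: 76→83, due 48, tardiness 35
Sum = 0+0+30+30+19+35 = 114.
Difference = 95 − 114 = -19.

-19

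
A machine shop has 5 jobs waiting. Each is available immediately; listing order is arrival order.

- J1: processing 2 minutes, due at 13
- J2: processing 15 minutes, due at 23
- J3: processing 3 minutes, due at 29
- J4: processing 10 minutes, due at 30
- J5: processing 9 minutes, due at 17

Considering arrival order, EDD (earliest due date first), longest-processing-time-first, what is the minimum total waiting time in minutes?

FIFO (arrival order): J1 J2 J3 J4 J5.
J1: waits 0, runs 0→2
J2: waits 2, runs 2→17
J3: waits 17, runs 17→20
J4: waits 20, runs 20→30
J5: waits 30, runs 30→39
Sum = 0+2+17+20+30 = 69.
EDD (increasing due date): J1 J5 J2 J3 J4.
J1: waits 0, runs 0→2
J5: waits 2, runs 2→11
J2: waits 11, runs 11→26
J3: waits 26, runs 26→29
J4: waits 29, runs 29→39
Sum = 0+2+11+26+29 = 68.
LPT (decreasing processing time): J2 J4 J5 J3 J1.
J2: waits 0, runs 0→15
J4: waits 15, runs 15→25
J5: waits 25, runs 25→34
J3: waits 34, runs 34→37
J1: waits 37, runs 37→39
Sum = 0+15+25+34+37 = 111.
FIFO 69, EDD 68, LPT 111 → minimum 68.

68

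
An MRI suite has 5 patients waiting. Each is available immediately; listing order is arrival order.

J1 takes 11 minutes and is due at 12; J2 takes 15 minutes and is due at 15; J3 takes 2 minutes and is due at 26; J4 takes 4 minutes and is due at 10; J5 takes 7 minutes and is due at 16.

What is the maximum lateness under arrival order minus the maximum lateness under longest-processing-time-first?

FIFO (arrival order): J1 J2 J3 J4 J5.
J1: 0→11, due 12, lateness -1
J2: 11→26, due 15, lateness 11
J3: 26→28, due 26, lateness 2
J4: 28→32, due 10, lateness 22
J5: 32→39, due 16, lateness 23
Maximum = 23.
LPT (decreasing processing time): J2 J1 J5 J4 J3.
J2: 0→15, due 15, lateness 0
J1: 15→26, due 12, lateness 14
J5: 26→33, due 16, lateness 17
J4: 33→37, due 10, lateness 27
J3: 37→39, due 26, lateness 13
Maximum = 27.
Difference = 23 − 27 = -4.

-4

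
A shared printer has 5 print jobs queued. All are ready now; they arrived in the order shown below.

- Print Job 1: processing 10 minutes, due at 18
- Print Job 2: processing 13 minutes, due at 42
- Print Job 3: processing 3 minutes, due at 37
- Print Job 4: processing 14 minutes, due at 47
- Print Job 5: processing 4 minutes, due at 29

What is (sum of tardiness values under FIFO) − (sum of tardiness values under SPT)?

FIFO (arrival order): Print Job 1 Print Job 2 Print Job 3 Print Job 4 Print Job 5.
Print Job 1: 0→10, due 18, tardiness 0
Print Job 2: 10→23, due 42, tardiness 0
Print Job 3: 23→26, due 37, tardiness 0
Print Job 4: 26→40, due 47, tardiness 0
Print Job 5: 40→44, due 29, tardiness 15
Sum = 0+0+0+0+15 = 15.
SPT (increasing processing time): Print Job 3 Print Job 5 Print Job 1 Print Job 2 Print Job 4.
Print Job 3: 0→3, due 37, tardiness 0
Print Job 5: 3→7, due 29, tardiness 0
Print Job 1: 7→17, due 18, tardiness 0
Print Job 2: 17→30, due 42, tardiness 0
Print Job 4: 30→44, due 47, tardiness 0
Sum = 0+0+0+0+0 = 0.
Difference = 15 − 0 = 15.

15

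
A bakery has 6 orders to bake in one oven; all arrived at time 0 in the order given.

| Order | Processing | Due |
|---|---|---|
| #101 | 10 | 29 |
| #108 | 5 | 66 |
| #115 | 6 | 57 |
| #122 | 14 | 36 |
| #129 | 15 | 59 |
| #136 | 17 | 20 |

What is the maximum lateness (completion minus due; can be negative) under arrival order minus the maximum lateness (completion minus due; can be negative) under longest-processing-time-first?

FIFO (arrival order): #101 #108 #115 #122 #129 #136.
#101: 0→10, due 29, lateness -19
#108: 10→15, due 66, lateness -51
#115: 15→21, due 57, lateness -36
#122: 21→35, due 36, lateness -1
#129: 35→50, due 59, lateness -9
#136: 50→67, due 20, lateness 47
Maximum = 47.
LPT (decreasing processing time): #136 #129 #122 #101 #115 #108.
#136: 0→17, due 20, lateness -3
#129: 17→32, due 59, lateness -27
#122: 32→46, due 36, lateness 10
#101: 46→56, due 29, lateness 27
#115: 56→62, due 57, lateness 5
#108: 62→67, due 66, lateness 1
Maximum = 27.
Difference = 47 − 27 = 20.

20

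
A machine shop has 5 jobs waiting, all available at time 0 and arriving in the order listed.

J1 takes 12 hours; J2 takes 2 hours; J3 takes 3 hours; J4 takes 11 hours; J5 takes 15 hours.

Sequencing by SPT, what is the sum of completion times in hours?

SPT (increasing processing time): J2 J3 J4 J1 J5.
J2: 0→2
J3: 2→5
J4: 5→16
J1: 16→28
J5: 28→43
Sum = 2+5+16+28+43 = 94.

94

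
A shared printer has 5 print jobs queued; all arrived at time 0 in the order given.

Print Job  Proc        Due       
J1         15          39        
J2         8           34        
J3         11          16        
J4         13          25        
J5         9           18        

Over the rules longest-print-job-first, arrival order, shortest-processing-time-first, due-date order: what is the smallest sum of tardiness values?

34

LPT (decreasing processing time): J1 J4 J3 J5 J2.
J1: 0→15, due 39, tardiness 0
J4: 15→28, due 25, tardiness 3
J3: 28→39, due 16, tardiness 23
J5: 39→48, due 18, tardiness 30
J2: 48→56, due 34, tardiness 22
Sum = 0+3+23+30+22 = 78.
FIFO (arrival order): J1 J2 J3 J4 J5.
J1: 0→15, due 39, tardiness 0
J2: 15→23, due 34, tardiness 0
J3: 23→34, due 16, tardiness 18
J4: 34→47, due 25, tardiness 22
J5: 47→56, due 18, tardiness 38
Sum = 0+0+18+22+38 = 78.
SPT (increasing processing time): J2 J5 J3 J4 J1.
J2: 0→8, due 34, tardiness 0
J5: 8→17, due 18, tardiness 0
J3: 17→28, due 16, tardiness 12
J4: 28→41, due 25, tardiness 16
J1: 41→56, due 39, tardiness 17
Sum = 0+0+12+16+17 = 45.
EDD (increasing due date): J3 J5 J4 J2 J1.
J3: 0→11, due 16, tardiness 0
J5: 11→20, due 18, tardiness 2
J4: 20→33, due 25, tardiness 8
J2: 33→41, due 34, tardiness 7
J1: 41→56, due 39, tardiness 17
Sum = 0+2+8+7+17 = 34.
LPT 78, FIFO 78, SPT 45, EDD 34 → minimum 34.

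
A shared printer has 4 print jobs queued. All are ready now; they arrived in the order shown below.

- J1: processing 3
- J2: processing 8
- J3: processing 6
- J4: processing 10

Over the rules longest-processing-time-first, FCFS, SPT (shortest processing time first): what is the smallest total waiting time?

LPT (decreasing processing time): J4 J2 J3 J1.
J4: waits 0, runs 0→10
J2: waits 10, runs 10→18
J3: waits 18, runs 18→24
J1: waits 24, runs 24→27
Sum = 0+10+18+24 = 52.
FIFO (arrival order): J1 J2 J3 J4.
J1: waits 0, runs 0→3
J2: waits 3, runs 3→11
J3: waits 11, runs 11→17
J4: waits 17, runs 17→27
Sum = 0+3+11+17 = 31.
SPT (increasing processing time): J1 J3 J2 J4.
J1: waits 0, runs 0→3
J3: waits 3, runs 3→9
J2: waits 9, runs 9→17
J4: waits 17, runs 17→27
Sum = 0+3+9+17 = 29.
LPT 52, FIFO 31, SPT 29 → minimum 29.

29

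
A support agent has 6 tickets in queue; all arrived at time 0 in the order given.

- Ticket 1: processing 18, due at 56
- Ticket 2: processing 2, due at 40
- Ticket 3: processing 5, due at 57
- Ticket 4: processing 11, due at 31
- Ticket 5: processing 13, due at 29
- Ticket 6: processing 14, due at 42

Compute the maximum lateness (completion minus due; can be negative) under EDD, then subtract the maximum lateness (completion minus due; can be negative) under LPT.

-19

EDD (increasing due date): Ticket 5 Ticket 4 Ticket 2 Ticket 6 Ticket 1 Ticket 3.
Ticket 5: 0→13, due 29, lateness -16
Ticket 4: 13→24, due 31, lateness -7
Ticket 2: 24→26, due 40, lateness -14
Ticket 6: 26→40, due 42, lateness -2
Ticket 1: 40→58, due 56, lateness 2
Ticket 3: 58→63, due 57, lateness 6
Maximum = 6.
LPT (decreasing processing time): Ticket 1 Ticket 6 Ticket 5 Ticket 4 Ticket 3 Ticket 2.
Ticket 1: 0→18, due 56, lateness -38
Ticket 6: 18→32, due 42, lateness -10
Ticket 5: 32→45, due 29, lateness 16
Ticket 4: 45→56, due 31, lateness 25
Ticket 3: 56→61, due 57, lateness 4
Ticket 2: 61→63, due 40, lateness 23
Maximum = 25.
Difference = 6 − 25 = -19.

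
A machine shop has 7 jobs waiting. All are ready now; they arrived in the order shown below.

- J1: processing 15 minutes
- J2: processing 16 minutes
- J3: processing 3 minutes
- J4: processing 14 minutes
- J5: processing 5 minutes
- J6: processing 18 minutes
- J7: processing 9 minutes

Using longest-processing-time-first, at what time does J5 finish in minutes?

77

LPT (decreasing processing time): J6 J2 J1 J4 J7 J5 J3.
J6: 0→18
J2: 18→34
J1: 34→49
J4: 49→63
J7: 63→72
J5: 72→77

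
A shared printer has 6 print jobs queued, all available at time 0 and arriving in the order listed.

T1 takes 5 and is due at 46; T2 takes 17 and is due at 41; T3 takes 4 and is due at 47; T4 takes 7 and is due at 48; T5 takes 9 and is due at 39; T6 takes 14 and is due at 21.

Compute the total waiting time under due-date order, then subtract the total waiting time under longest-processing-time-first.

EDD (increasing due date): T6 T5 T2 T1 T3 T4.
T6: waits 0, runs 0→14
T5: waits 14, runs 14→23
T2: waits 23, runs 23→40
T1: waits 40, runs 40→45
T3: waits 45, runs 45→49
T4: waits 49, runs 49→56
Sum = 0+14+23+40+45+49 = 171.
LPT (decreasing processing time): T2 T6 T5 T4 T1 T3.
T2: waits 0, runs 0→17
T6: waits 17, runs 17→31
T5: waits 31, runs 31→40
T4: waits 40, runs 40→47
T1: waits 47, runs 47→52
T3: waits 52, runs 52→56
Sum = 0+17+31+40+47+52 = 187.
Difference = 171 − 187 = -16.

-16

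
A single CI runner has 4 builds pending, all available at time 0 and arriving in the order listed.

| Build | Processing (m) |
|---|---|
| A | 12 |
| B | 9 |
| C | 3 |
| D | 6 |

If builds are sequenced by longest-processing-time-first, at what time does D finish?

27

LPT (decreasing processing time): A B D C.
A: 0→12
B: 12→21
D: 21→27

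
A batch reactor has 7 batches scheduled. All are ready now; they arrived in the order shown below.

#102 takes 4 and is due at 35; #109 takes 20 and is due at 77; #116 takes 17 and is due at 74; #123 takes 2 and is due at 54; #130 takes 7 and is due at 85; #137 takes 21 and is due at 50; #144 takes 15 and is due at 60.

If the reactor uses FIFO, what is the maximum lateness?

26

FIFO (arrival order): #102 #109 #116 #123 #130 #137 #144.
#102: 0→4, due 35, lateness -31
#109: 4→24, due 77, lateness -53
#116: 24→41, due 74, lateness -33
#123: 41→43, due 54, lateness -11
#130: 43→50, due 85, lateness -35
#137: 50→71, due 50, lateness 21
#144: 71→86, due 60, lateness 26
Maximum = 26.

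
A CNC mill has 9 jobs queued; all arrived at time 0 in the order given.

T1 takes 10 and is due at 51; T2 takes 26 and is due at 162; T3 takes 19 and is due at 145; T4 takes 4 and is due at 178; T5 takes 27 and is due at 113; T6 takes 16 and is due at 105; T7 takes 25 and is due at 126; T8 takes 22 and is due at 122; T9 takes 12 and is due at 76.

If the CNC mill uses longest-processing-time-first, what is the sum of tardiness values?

LPT (decreasing processing time): T5 T2 T7 T8 T3 T6 T9 T1 T4.
T5: 0→27, due 113, tardiness 0
T2: 27→53, due 162, tardiness 0
T7: 53→78, due 126, tardiness 0
T8: 78→100, due 122, tardiness 0
T3: 100→119, due 145, tardiness 0
T6: 119→135, due 105, tardiness 30
T9: 135→147, due 76, tardiness 71
T1: 147→157, due 51, tardiness 106
T4: 157→161, due 178, tardiness 0
Sum = 0+0+0+0+0+30+71+106+0 = 207.

207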